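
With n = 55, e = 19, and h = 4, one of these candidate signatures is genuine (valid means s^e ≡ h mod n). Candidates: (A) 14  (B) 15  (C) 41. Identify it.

A

Candidate A: Squares mod 55: 14^1≡14, 14^2≡31, 14^4≡26, 14^8≡16, 14^16≡36; 19 = 16 + 2 + 1, so 14^19 ≡ 36·31·14 ≡ 4 (mod 55)
  → matches h = 4
Candidate B: Squares mod 55: 15^1≡15, 15^2≡5, 15^4≡25, 15^8≡20, 15^16≡15; 19 = 16 + 2 + 1, so 15^19 ≡ 15·5·15 ≡ 25 (mod 55)
Candidate C: Squares mod 55: 41^1≡41, 41^2≡31, 41^4≡26, 41^8≡16, 41^16≡36; 19 = 16 + 2 + 1, so 41^19 ≡ 36·31·41 ≡ 51 (mod 55)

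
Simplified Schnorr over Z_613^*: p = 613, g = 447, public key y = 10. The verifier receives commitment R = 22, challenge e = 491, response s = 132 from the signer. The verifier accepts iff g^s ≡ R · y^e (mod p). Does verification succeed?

g^s mod p:
Squares mod 613: 447^1≡447, 447^2≡584, 447^4≡228, 447^8≡492, 447^16≡542, 447^32≡137, 447^64≡379, 447^128≡199
132 = 128 + 4, so 447^132 ≡ 199·228 ≡ 10 (mod 613)
R · y^e mod p:
Squares mod 613: 10^1≡10, 10^2≡100, 10^4≡192, 10^8≡84, 10^16≡313, 10^32≡502, 10^64≡61, 10^128≡43, 10^256≡10
491 = 256 + 128 + 64 + 32 + 8 + 2 + 1, so 10^491 ≡ 10·43·61·502·84·100·10 ≡ 502 (mod 613)
22·502 = 11044 ≡ 10 (mod 613)
10 ≡ 10 (mod 613); signature holds.

passes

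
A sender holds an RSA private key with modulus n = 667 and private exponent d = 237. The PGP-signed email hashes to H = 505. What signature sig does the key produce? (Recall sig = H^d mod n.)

505

H^2 ≡ 505^2 = 255025 ≡ 231
H^4 ≡ 231^2 = 53361 ≡ 1
H^8 ≡ 1^2 = 1
H^16 ≡ 1^2 = 1
H^32 ≡ 1^2 = 1
H^64 ≡ 1^2 = 1
H^128 ≡ 1^2 = 1
237 = 128 + 64 + 32 + 8 + 4 + 1, so H^237 ≡ 1·1·1·1·1·505 ≡ 505 (mod 667)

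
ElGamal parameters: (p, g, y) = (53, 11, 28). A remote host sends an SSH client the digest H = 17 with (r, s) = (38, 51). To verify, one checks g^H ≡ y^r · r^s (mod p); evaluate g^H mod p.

11^17 mod 53 = 40

40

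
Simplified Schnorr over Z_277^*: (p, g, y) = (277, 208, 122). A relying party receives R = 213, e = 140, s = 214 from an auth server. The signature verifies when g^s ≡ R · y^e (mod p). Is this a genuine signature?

genuine

g^s mod p:
Squares mod 277: 208^1≡208, 208^2≡52, 208^4≡211, 208^8≡201, 208^16≡236, 208^32≡19, 208^64≡84, 208^128≡131
214 = 128 + 64 + 16 + 4 + 2, so 208^214 ≡ 131·84·236·211·52 ≡ 27 (mod 277)
R · y^e mod p:
Squares mod 277: 122^1≡122, 122^2≡203, 122^4≡213, 122^8≡218, 122^16≡157, 122^32≡273, 122^64≡16, 122^128≡256
140 = 128 + 8 + 4, so 122^140 ≡ 256·218·213 ≡ 203 (mod 277)
213·203 = 43239 ≡ 27 (mod 277)
27 ≡ 27 (mod 277); signature holds.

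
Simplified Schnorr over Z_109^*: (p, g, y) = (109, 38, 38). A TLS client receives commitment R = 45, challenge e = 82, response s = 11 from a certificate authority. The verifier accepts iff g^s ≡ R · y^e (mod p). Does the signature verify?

g^s mod p:
38^11 mod 109 = 27
R · y^e mod p:
38^82 mod 109 = 38
45·38 = 1710 ≡ 75 (mod 109)
27 ≠ 75; the check fails.

does not verify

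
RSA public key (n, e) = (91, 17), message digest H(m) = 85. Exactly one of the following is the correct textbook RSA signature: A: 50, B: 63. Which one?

Candidate A: 50^2 = 2500 ≡ 43; 50^4 ≡ 43^2 = 1849 ≡ 29; 50^8 ≡ 29^2 = 841 ≡ 22; 50^16 ≡ 22^2 = 484 ≡ 29; 17 = 16 + 1, so 50^17 ≡ 29·50 ≡ 85 (mod 91)
  → matches H(m) = 85
Candidate B: 63^2 = 3969 ≡ 56; 63^4 ≡ 56^2 = 3136 ≡ 42; 63^8 ≡ 42^2 = 1764 ≡ 35; 63^16 ≡ 35^2 = 1225 ≡ 42; 17 = 16 + 1, so 63^17 ≡ 42·63 ≡ 7 (mod 91)

A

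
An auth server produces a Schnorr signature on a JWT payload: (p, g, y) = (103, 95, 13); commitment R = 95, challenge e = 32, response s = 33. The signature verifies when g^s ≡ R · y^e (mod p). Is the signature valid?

g^s mod p:
Squares mod 103: 95^1≡95, 95^2≡64, 95^4≡79, 95^8≡61, 95^16≡13, 95^32≡66
33 = 32 + 1, so 95^33 ≡ 66·95 ≡ 90 (mod 103)
R · y^e mod p:
Squares mod 103: 13^1≡13, 13^2≡66, 13^4≡30, 13^8≡76, 13^16≡8, 13^32≡64
13^32 ≡ 64 (mod 103)
95·64 = 6080 ≡ 3 (mod 103)
90 ≠ 3; the check fails.

invalid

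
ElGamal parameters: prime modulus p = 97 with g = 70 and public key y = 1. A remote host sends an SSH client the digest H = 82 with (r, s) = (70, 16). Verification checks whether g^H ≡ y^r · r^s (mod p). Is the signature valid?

Left side g^H mod p:
70^2 = 4900 ≡ 50
70^4 ≡ 50^2 = 2500 ≡ 75
70^8 ≡ 75^2 = 5625 ≡ 96
70^16 ≡ 96^2 = 9216 ≡ 1
70^32 ≡ 1^2 = 1
70^64 ≡ 1^2 = 1
82 = 64 + 16 + 2, so 70^82 ≡ 1·1·50 ≡ 50 (mod 97)
Right side y^r · r^s mod p:
1^2 = 1
1^4 ≡ 1^2 = 1
1^8 ≡ 1^2 = 1
1^16 ≡ 1^2 = 1
1^32 ≡ 1^2 = 1
1^64 ≡ 1^2 = 1
70 = 64 + 4 + 2, so 1^70 ≡ 1·1·1 ≡ 1 (mod 97)
70^2 = 4900 ≡ 50
70^4 ≡ 50^2 = 2500 ≡ 75
70^8 ≡ 75^2 = 5625 ≡ 96
70^16 ≡ 96^2 = 9216 ≡ 1
1·1 = 1 ≡ 1 (mod 97)
50 ≠ 1, so verification fails.

invalid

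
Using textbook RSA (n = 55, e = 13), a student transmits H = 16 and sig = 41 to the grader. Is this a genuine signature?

forged

sig^2 ≡ 41^2 = 1681 ≡ 31
sig^4 ≡ 31^2 = 961 ≡ 26
sig^8 ≡ 26^2 = 676 ≡ 16
13 = 8 + 4 + 1, so sig^13 ≡ 16·26·41 ≡ 6 (mod 55)
sig^13 mod 55 = 6, but H = 16.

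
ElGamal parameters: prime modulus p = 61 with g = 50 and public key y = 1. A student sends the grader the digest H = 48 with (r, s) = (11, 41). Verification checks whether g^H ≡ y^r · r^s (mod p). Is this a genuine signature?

forged

Left side g^H mod p:
50^48 mod 61 = 1
Right side y^r · r^s mod p:
1^11 mod 61 = 1
11^41 mod 61 = 11
1·11 = 11 ≡ 11 (mod 61)
1 ≠ 11, so verification fails.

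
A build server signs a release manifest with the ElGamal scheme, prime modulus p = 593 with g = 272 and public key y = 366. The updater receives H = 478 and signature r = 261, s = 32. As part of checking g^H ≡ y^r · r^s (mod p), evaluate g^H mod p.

84

Squares mod 593: 272^1≡272, 272^2≡452, 272^4≡312, 272^8≡92, 272^16≡162, 272^32≡152, 272^64≡570, 272^128≡529, 272^256≡538
478 = 256 + 128 + 64 + 16 + 8 + 4 + 2, so 272^478 ≡ 538·529·570·162·92·312·452 ≡ 84 (mod 593)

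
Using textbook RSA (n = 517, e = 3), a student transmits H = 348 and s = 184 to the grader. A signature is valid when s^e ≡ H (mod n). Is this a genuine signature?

forged

s^2 ≡ 184^2 = 33856 ≡ 251
3 = 2 + 1, so s^3 ≡ 251·184 ≡ 171 (mod 517)
The recovered value 171 does not match the digest 348.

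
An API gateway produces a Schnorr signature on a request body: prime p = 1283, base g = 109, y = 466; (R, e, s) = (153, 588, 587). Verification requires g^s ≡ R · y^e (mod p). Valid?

g^s mod p:
109^2 = 11881 ≡ 334
109^4 ≡ 334^2 = 111556 ≡ 1218
109^8 ≡ 1218^2 = 1483524 ≡ 376
109^16 ≡ 376^2 = 141376 ≡ 246
109^32 ≡ 246^2 = 60516 ≡ 215
109^64 ≡ 215^2 = 46225 ≡ 37
109^128 ≡ 37^2 = 1369 ≡ 86
109^256 ≡ 86^2 = 7396 ≡ 981
109^512 ≡ 981^2 = 962361 ≡ 111
587 = 512 + 64 + 8 + 2 + 1, so 109^587 ≡ 111·37·376·334·109 ≡ 204 (mod 1283)
R · y^e mod p:
466^2 = 217156 ≡ 329
466^4 ≡ 329^2 = 108241 ≡ 469
466^8 ≡ 469^2 = 219961 ≡ 568
466^16 ≡ 568^2 = 322624 ≡ 591
466^32 ≡ 591^2 = 349281 ≡ 305
466^64 ≡ 305^2 = 93025 ≡ 649
466^128 ≡ 649^2 = 421201 ≡ 377
466^256 ≡ 377^2 = 142129 ≡ 999
466^512 ≡ 999^2 = 998001 ≡ 1110
588 = 512 + 64 + 8 + 4, so 466^588 ≡ 1110·649·568·469 ≡ 429 (mod 1283)
153·429 = 65637 ≡ 204 (mod 1283)
204 ≡ 204 (mod 1283); signature holds.

yes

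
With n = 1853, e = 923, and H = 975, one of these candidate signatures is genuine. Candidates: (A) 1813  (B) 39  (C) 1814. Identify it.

Candidate A: Squares mod 1853: 1813^1≡1813, 1813^2≡1600, 1813^4≡1007, 1813^8≡458, 1813^16≡375, 1813^32≡1650, 1813^64≡443, 1813^128≡1684, 1813^256≡766, 1813^512≡1208; 923 = 512 + 256 + 128 + 16 + 8 + 2 + 1, so 1813^923 ≡ 1208·766·1684·375·458·1600·1813 ≡ 386 (mod 1853)
Candidate B: Squares mod 1853: 39^1≡39, 39^2≡1521, 39^4≡897, 39^8≡407, 39^16≡732, 39^32≡307, 39^64≡1599, 39^128≡1514, 39^256≡35, 39^512≡1225; 923 = 512 + 256 + 128 + 16 + 8 + 2 + 1, so 39^923 ≡ 1225·35·1514·732·407·1521·39 ≡ 878 (mod 1853)
Candidate C: Squares mod 1853: 1814^1≡1814, 1814^2≡1521, 1814^4≡897, 1814^8≡407, 1814^16≡732, 1814^32≡307, 1814^64≡1599, 1814^128≡1514, 1814^256≡35, 1814^512≡1225; 923 = 512 + 256 + 128 + 16 + 8 + 2 + 1, so 1814^923 ≡ 1225·35·1514·732·407·1521·1814 ≡ 975 (mod 1853)
  → matches H = 975

C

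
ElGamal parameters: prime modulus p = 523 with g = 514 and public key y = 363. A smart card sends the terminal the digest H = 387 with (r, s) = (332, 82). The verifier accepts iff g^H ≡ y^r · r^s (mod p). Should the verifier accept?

Left side g^H mod p:
Squares mod 523: 514^1≡514, 514^2≡81, 514^4≡285, 514^8≡160, 514^16≡496, 514^32≡206, 514^64≡73, 514^128≡99, 514^256≡387
387 = 256 + 128 + 2 + 1, so 514^387 ≡ 387·99·81·514 ≡ 115 (mod 523)
Right side y^r · r^s mod p:
Squares mod 523: 363^1≡363, 363^2≡496, 363^4≡206, 363^8≡73, 363^16≡99, 363^32≡387, 363^64≡191, 363^128≡394, 363^256≡428
332 = 256 + 64 + 8 + 4, so 363^332 ≡ 428·191·73·206 ≡ 280 (mod 523)
Squares mod 523: 332^1≡332, 332^2≡394, 332^4≡428, 332^8≡134, 332^16≡174, 332^32≡465, 332^64≡226
82 = 64 + 16 + 2, so 332^82 ≡ 226·174·394 ≡ 304 (mod 523)
280·304 = 85120 ≡ 394 (mod 523)
115 ≠ 394, so verification fails.

reject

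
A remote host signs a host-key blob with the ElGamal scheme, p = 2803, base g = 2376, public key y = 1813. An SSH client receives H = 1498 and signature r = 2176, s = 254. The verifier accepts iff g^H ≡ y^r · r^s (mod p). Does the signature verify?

verifies

Left side g^H mod p:
Squares mod 2803: 2376^1≡2376, 2376^2≡134, 2376^4≡1138, 2376^8≡58, 2376^16≡561, 2376^32≡785, 2376^64≡2368, 2376^128≡1424, 2376^256≡1207, 2376^512≡2092, 2376^1024≡981
1498 = 1024 + 256 + 128 + 64 + 16 + 8 + 2, so 2376^1498 ≡ 981·1207·1424·2368·561·58·134 ≡ 2235 (mod 2803)
Right side y^r · r^s mod p:
Squares mod 2803: 1813^1≡1813, 1813^2≡1853, 1813^4≡2737, 1813^8≡1553, 1813^16≡1229, 1813^32≡2427, 1813^64≡1226, 1813^128≡668, 1813^256≡547, 1813^512≡2091, 1813^1024≡2404, 1813^2048≡2233
2176 = 2048 + 128, so 1813^2176 ≡ 2233·668 ≡ 448 (mod 2803)
Squares mod 2803: 2176^1≡2176, 2176^2≡709, 2176^4≡944, 2176^8≡2585, 2176^16≡2676, 2176^32≡2114, 2176^64≡1014, 2176^128≡2298
254 = 128 + 64 + 32 + 16 + 8 + 4 + 2, so 2176^254 ≡ 2298·1014·2114·2676·2585·944·709 ≡ 249 (mod 2803)
448·249 = 111552 ≡ 2235 (mod 2803)
2235 ≡ 2235 (mod 2803), so the signature is genuine.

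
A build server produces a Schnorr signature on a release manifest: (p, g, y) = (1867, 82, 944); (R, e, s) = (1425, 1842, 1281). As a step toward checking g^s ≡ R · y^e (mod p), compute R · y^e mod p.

1040

944^2 = 891136 ≡ 577
944^4 ≡ 577^2 = 332929 ≡ 603
944^8 ≡ 603^2 = 363609 ≡ 1411
944^16 ≡ 1411^2 = 1990921 ≡ 699
944^32 ≡ 699^2 = 488601 ≡ 1314
944^64 ≡ 1314^2 = 1726596 ≡ 1488
944^128 ≡ 1488^2 = 2214144 ≡ 1749
944^256 ≡ 1749^2 = 3059001 ≡ 855
944^512 ≡ 855^2 = 731025 ≡ 1028
944^1024 ≡ 1028^2 = 1056784 ≡ 62
1842 = 1024 + 512 + 256 + 32 + 16 + 2, so 944^1842 ≡ 62·1028·855·1314·699·577 ≡ 1645 (mod 1867)
R · y^e ≡ 1425·1645 = 2344125 ≡ 1040 (mod 1867)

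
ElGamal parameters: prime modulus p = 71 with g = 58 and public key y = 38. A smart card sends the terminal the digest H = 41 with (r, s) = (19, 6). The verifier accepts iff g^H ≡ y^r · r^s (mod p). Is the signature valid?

valid

Left side g^H mod p:
58^41 mod 71 = 16
Right side y^r · r^s mod p:
38^19 mod 71 = 29
19^6 mod 71 = 3
29·3 = 87 ≡ 16 (mod 71)
16 ≡ 16 (mod 71), so the signature is genuine.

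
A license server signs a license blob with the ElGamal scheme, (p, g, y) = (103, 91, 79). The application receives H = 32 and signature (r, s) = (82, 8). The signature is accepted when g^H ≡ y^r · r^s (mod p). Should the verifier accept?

Left side g^H mod p:
91^2 = 8281 ≡ 41
91^4 ≡ 41^2 = 1681 ≡ 33
91^8 ≡ 33^2 = 1089 ≡ 59
91^16 ≡ 59^2 = 3481 ≡ 82
91^32 ≡ 82^2 = 6724 ≡ 29
Right side y^r · r^s mod p:
79^2 = 6241 ≡ 61
79^4 ≡ 61^2 = 3721 ≡ 13
79^8 ≡ 13^2 = 169 ≡ 66
79^16 ≡ 66^2 = 4356 ≡ 30
79^32 ≡ 30^2 = 900 ≡ 76
79^64 ≡ 76^2 = 5776 ≡ 8
82 = 64 + 16 + 2, so 79^82 ≡ 8·30·61 ≡ 14 (mod 103)
82^2 = 6724 ≡ 29
82^4 ≡ 29^2 = 841 ≡ 17
82^8 ≡ 17^2 = 289 ≡ 83
14·83 = 1162 ≡ 29 (mod 103)
29 ≡ 29 (mod 103), so the signature is genuine.

accept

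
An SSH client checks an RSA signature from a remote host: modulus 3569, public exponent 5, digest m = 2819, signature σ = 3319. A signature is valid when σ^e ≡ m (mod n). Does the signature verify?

σ^5 mod 3569 = 3485
σ^5 mod 3569 = 3485, but m = 2819.

does not verify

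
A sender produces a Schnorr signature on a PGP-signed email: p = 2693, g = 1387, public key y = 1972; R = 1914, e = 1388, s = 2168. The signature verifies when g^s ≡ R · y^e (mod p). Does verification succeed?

g^s mod p:
1387^2 = 1923769 ≡ 967
1387^4 ≡ 967^2 = 935089 ≡ 618
1387^8 ≡ 618^2 = 381924 ≡ 2211
1387^16 ≡ 2211^2 = 4888521 ≡ 726
1387^32 ≡ 726^2 = 527076 ≡ 1941
1387^64 ≡ 1941^2 = 3767481 ≡ 2667
1387^128 ≡ 2667^2 = 7112889 ≡ 676
1387^256 ≡ 676^2 = 456976 ≡ 1859
1387^512 ≡ 1859^2 = 3455881 ≡ 762
1387^1024 ≡ 762^2 = 580644 ≡ 1649
1387^2048 ≡ 1649^2 = 2719201 ≡ 1964
2168 = 2048 + 64 + 32 + 16 + 8, so 1387^2168 ≡ 1964·2667·1941·726·2211 ≡ 1637 (mod 2693)
R · y^e mod p:
1972^2 = 3888784 ≡ 92
1972^4 ≡ 92^2 = 8464 ≡ 385
1972^8 ≡ 385^2 = 148225 ≡ 110
1972^16 ≡ 110^2 = 12100 ≡ 1328
1972^32 ≡ 1328^2 = 1763584 ≡ 2362
1972^64 ≡ 2362^2 = 5579044 ≡ 1841
1972^128 ≡ 1841^2 = 3389281 ≡ 1487
1972^256 ≡ 1487^2 = 2211169 ≡ 216
1972^512 ≡ 216^2 = 46656 ≡ 875
1972^1024 ≡ 875^2 = 765625 ≡ 813
1388 = 1024 + 256 + 64 + 32 + 8 + 4, so 1972^1388 ≡ 813·216·1841·2362·110·385 ≡ 2321 (mod 2693)
1914·2321 = 4442394 ≡ 1637 (mod 2693)
1637 ≡ 1637 (mod 2693); signature holds.

passes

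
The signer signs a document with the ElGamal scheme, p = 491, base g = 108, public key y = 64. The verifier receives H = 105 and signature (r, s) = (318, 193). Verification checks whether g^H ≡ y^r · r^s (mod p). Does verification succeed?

fails

Left side g^H mod p:
108^2 = 11664 ≡ 371
108^4 ≡ 371^2 = 137641 ≡ 161
108^8 ≡ 161^2 = 25921 ≡ 389
108^16 ≡ 389^2 = 151321 ≡ 93
108^32 ≡ 93^2 = 8649 ≡ 302
108^64 ≡ 302^2 = 91204 ≡ 369
105 = 64 + 32 + 8 + 1, so 108^105 ≡ 369·302·389·108 ≡ 138 (mod 491)
Right side y^r · r^s mod p:
64^2 = 4096 ≡ 168
64^4 ≡ 168^2 = 28224 ≡ 237
64^8 ≡ 237^2 = 56169 ≡ 195
64^16 ≡ 195^2 = 38025 ≡ 218
64^32 ≡ 218^2 = 47524 ≡ 388
64^64 ≡ 388^2 = 150544 ≡ 298
64^128 ≡ 298^2 = 88804 ≡ 424
64^256 ≡ 424^2 = 179776 ≡ 70
318 = 256 + 32 + 16 + 8 + 4 + 2, so 64^318 ≡ 70·388·218·195·237·168 ≡ 206 (mod 491)
318^2 = 101124 ≡ 469
318^4 ≡ 469^2 = 219961 ≡ 484
318^8 ≡ 484^2 = 234256 ≡ 49
318^16 ≡ 49^2 = 2401 ≡ 437
318^32 ≡ 437^2 = 190969 ≡ 461
318^64 ≡ 461^2 = 212521 ≡ 409
318^128 ≡ 409^2 = 167281 ≡ 341
193 = 128 + 64 + 1, so 318^193 ≡ 341·409·318 ≡ 94 (mod 491)
206·94 = 19364 ≡ 215 (mod 491)
138 ≠ 215, so verification fails.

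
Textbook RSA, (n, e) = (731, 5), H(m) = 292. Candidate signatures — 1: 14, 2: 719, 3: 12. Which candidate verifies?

3

Candidate 1: Squares mod 731: 14^1≡14, 14^2≡196, 14^4≡404; 5 = 4 + 1, so 14^5 ≡ 404·14 ≡ 539 (mod 731)
Candidate 2: Squares mod 731: 719^1≡719, 719^2≡144, 719^4≡268; 5 = 4 + 1, so 719^5 ≡ 268·719 ≡ 439 (mod 731)
Candidate 3: Squares mod 731: 12^1≡12, 12^2≡144, 12^4≡268; 5 = 4 + 1, so 12^5 ≡ 268·12 ≡ 292 (mod 731)
  → matches H(m) = 292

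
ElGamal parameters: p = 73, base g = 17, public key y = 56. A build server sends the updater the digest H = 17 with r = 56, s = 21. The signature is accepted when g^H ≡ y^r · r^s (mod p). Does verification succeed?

passes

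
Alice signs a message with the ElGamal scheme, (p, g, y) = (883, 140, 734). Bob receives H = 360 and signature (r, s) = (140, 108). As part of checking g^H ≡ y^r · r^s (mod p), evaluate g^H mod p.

865

140^2 = 19600 ≡ 174
140^4 ≡ 174^2 = 30276 ≡ 254
140^8 ≡ 254^2 = 64516 ≡ 57
140^16 ≡ 57^2 = 3249 ≡ 600
140^32 ≡ 600^2 = 360000 ≡ 619
140^64 ≡ 619^2 = 383161 ≡ 822
140^128 ≡ 822^2 = 675684 ≡ 189
140^256 ≡ 189^2 = 35721 ≡ 401
360 = 256 + 64 + 32 + 8, so 140^360 ≡ 401·822·619·57 ≡ 865 (mod 883)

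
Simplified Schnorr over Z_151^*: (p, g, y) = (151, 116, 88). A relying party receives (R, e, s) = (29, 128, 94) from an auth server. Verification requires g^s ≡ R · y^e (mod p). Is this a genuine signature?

g^s mod p:
116^2 = 13456 ≡ 17
116^4 ≡ 17^2 = 289 ≡ 138
116^8 ≡ 138^2 = 19044 ≡ 18
116^16 ≡ 18^2 = 324 ≡ 22
116^32 ≡ 22^2 = 484 ≡ 31
116^64 ≡ 31^2 = 961 ≡ 55
94 = 64 + 16 + 8 + 4 + 2, so 116^94 ≡ 55·22·18·138·17 ≡ 47 (mod 151)
R · y^e mod p:
88^2 = 7744 ≡ 43
88^4 ≡ 43^2 = 1849 ≡ 37
88^8 ≡ 37^2 = 1369 ≡ 10
88^16 ≡ 10^2 = 100
88^32 ≡ 100^2 = 10000 ≡ 34
88^64 ≡ 34^2 = 1156 ≡ 99
88^128 ≡ 99^2 = 9801 ≡ 137
29·137 = 3973 ≡ 47 (mod 151)
47 ≡ 47 (mod 151); signature holds.

genuine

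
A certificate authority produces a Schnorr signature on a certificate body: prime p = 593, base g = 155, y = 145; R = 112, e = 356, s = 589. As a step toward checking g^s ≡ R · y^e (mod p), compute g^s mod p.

115

Squares mod 593: 155^1≡155, 155^2≡305, 155^4≡517, 155^8≡439, 155^16≡589, 155^32≡16, 155^64≡256, 155^128≡306, 155^256≡535, 155^512≡399
589 = 512 + 64 + 8 + 4 + 1, so 155^589 ≡ 399·256·439·517·155 ≡ 115 (mod 593)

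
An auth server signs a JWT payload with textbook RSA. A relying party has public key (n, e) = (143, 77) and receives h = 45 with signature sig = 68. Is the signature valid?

Squares mod 143: sig^1≡68, sig^2≡48, sig^4≡16, sig^8≡113, sig^16≡42, sig^32≡48, sig^64≡16
77 = 64 + 8 + 4 + 1, so sig^77 ≡ 16·113·16·68 ≡ 139 (mod 143)
The recovered value 139 does not match the digest 45.

invalid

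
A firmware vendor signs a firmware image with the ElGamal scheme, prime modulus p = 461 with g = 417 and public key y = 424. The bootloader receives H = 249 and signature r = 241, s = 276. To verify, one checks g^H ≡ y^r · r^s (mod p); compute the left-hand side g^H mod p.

154

417^2 = 173889 ≡ 92
417^4 ≡ 92^2 = 8464 ≡ 166
417^8 ≡ 166^2 = 27556 ≡ 357
417^16 ≡ 357^2 = 127449 ≡ 213
417^32 ≡ 213^2 = 45369 ≡ 191
417^64 ≡ 191^2 = 36481 ≡ 62
417^128 ≡ 62^2 = 3844 ≡ 156
249 = 128 + 64 + 32 + 16 + 8 + 1, so 417^249 ≡ 156·62·191·213·357·417 ≡ 154 (mod 461)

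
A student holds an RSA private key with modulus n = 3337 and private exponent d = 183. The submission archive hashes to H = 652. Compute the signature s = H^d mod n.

3047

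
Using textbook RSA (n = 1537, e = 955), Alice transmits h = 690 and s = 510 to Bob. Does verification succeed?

s^955 mod 1537 = 737
s^955 mod 1537 = 737, but h = 690.

fails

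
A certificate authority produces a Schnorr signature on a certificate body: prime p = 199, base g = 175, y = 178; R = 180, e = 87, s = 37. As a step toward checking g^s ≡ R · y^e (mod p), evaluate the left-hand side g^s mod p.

175^2 = 30625 ≡ 178
175^4 ≡ 178^2 = 31684 ≡ 43
175^8 ≡ 43^2 = 1849 ≡ 58
175^16 ≡ 58^2 = 3364 ≡ 180
175^32 ≡ 180^2 = 32400 ≡ 162
37 = 32 + 4 + 1, so 175^37 ≡ 162·43·175 ≡ 175 (mod 199)

175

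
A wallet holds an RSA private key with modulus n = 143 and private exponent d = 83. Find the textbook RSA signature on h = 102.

h^2 ≡ 102^2 = 10404 ≡ 108
h^4 ≡ 108^2 = 11664 ≡ 81
h^8 ≡ 81^2 = 6561 ≡ 126
h^16 ≡ 126^2 = 15876 ≡ 3
h^32 ≡ 3^2 = 9
h^64 ≡ 9^2 = 81
83 = 64 + 16 + 2 + 1, so h^83 ≡ 81·3·108·102 ≡ 71 (mod 143)

71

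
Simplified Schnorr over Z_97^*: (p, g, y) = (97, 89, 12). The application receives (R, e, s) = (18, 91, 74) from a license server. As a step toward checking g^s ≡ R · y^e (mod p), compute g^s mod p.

33

89^2 = 7921 ≡ 64
89^4 ≡ 64^2 = 4096 ≡ 22
89^8 ≡ 22^2 = 484 ≡ 96
89^16 ≡ 96^2 = 9216 ≡ 1
89^32 ≡ 1^2 = 1
89^64 ≡ 1^2 = 1
74 = 64 + 8 + 2, so 89^74 ≡ 1·96·64 ≡ 33 (mod 97)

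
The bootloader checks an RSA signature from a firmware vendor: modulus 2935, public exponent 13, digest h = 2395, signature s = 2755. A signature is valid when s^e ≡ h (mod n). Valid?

yes

Squares mod 2935: s^1≡2755, s^2≡115, s^4≡1485, s^8≡1040
13 = 8 + 4 + 1, so s^13 ≡ 1040·1485·2755 ≡ 2395 (mod 2935)
s^13 mod 2935 = 2395 matches h.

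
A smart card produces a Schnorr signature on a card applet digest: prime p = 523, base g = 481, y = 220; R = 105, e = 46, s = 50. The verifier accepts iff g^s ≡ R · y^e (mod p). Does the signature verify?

does not verify

g^s mod p:
481^2 = 231361 ≡ 195
481^4 ≡ 195^2 = 38025 ≡ 369
481^8 ≡ 369^2 = 136161 ≡ 181
481^16 ≡ 181^2 = 32761 ≡ 335
481^32 ≡ 335^2 = 112225 ≡ 303
50 = 32 + 16 + 2, so 481^50 ≡ 303·335·195 ≡ 17 (mod 523)
R · y^e mod p:
220^2 = 48400 ≡ 284
220^4 ≡ 284^2 = 80656 ≡ 114
220^8 ≡ 114^2 = 12996 ≡ 444
220^16 ≡ 444^2 = 197136 ≡ 488
220^32 ≡ 488^2 = 238144 ≡ 179
46 = 32 + 8 + 4 + 2, so 220^46 ≡ 179·444·114·284 ≡ 477 (mod 523)
105·477 = 50085 ≡ 400 (mod 523)
17 ≠ 400; the check fails.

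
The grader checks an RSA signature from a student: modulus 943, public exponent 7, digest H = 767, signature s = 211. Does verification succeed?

Squares mod 943: s^1≡211, s^2≡200, s^4≡394
7 = 4 + 2 + 1, so s^7 ≡ 394·200·211 ≡ 767 (mod 943)
767 = H, so the signature checks out.

passes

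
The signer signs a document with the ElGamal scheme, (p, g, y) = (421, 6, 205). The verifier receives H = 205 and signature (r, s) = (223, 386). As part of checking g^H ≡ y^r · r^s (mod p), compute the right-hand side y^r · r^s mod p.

219

Squares mod 421: 205^1≡205, 205^2≡346, 205^4≡152, 205^8≡370, 205^16≡75, 205^32≡152, 205^64≡370, 205^128≡75
223 = 128 + 64 + 16 + 8 + 4 + 2 + 1, so 205^223 ≡ 75·370·75·370·152·346·205 ≡ 306 (mod 421)
Squares mod 421: 223^1≡223, 223^2≡51, 223^4≡75, 223^8≡152, 223^16≡370, 223^32≡75, 223^64≡152, 223^128≡370, 223^256≡75
386 = 256 + 128 + 2, so 223^386 ≡ 75·370·51 ≡ 269 (mod 421)
y^r · r^s ≡ 306·269 = 82314 ≡ 219 (mod 421)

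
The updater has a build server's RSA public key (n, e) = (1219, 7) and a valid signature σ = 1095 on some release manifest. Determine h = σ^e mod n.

Squares mod 1219: σ^1≡1095, σ^2≡748, σ^4≡1202
7 = 4 + 2 + 1, so σ^7 ≡ 1202·748·1095 ≡ 617 (mod 1219)

617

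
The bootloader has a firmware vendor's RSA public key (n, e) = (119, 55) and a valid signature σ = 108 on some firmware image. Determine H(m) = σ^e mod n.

31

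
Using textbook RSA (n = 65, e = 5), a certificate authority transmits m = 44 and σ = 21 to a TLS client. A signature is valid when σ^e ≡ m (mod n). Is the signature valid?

invalid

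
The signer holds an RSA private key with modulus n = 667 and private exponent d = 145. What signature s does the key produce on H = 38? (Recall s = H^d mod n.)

5

H^2 ≡ 38^2 = 1444 ≡ 110
H^4 ≡ 110^2 = 12100 ≡ 94
H^8 ≡ 94^2 = 8836 ≡ 165
H^16 ≡ 165^2 = 27225 ≡ 545
H^32 ≡ 545^2 = 297025 ≡ 210
H^64 ≡ 210^2 = 44100 ≡ 78
H^128 ≡ 78^2 = 6084 ≡ 81
145 = 128 + 16 + 1, so H^145 ≡ 81·545·38 ≡ 5 (mod 667)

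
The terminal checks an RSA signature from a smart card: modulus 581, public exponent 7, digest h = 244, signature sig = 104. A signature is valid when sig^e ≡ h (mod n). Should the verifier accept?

sig^2 ≡ 104^2 = 10816 ≡ 358
sig^4 ≡ 358^2 = 128164 ≡ 344
7 = 4 + 2 + 1, so sig^7 ≡ 344·358·104 ≡ 244 (mod 581)
Since 244 equals the digest 244, verification succeeds.

accept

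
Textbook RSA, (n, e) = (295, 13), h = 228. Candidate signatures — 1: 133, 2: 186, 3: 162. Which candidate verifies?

1

Candidate 1: Squares mod 295: 133^1≡133, 133^2≡284, 133^4≡121, 133^8≡186; 13 = 8 + 4 + 1, so 133^13 ≡ 186·121·133 ≡ 228 (mod 295)
  → matches h = 228
Candidate 2: Squares mod 295: 186^1≡186, 186^2≡81, 186^4≡71, 186^8≡26; 13 = 8 + 4 + 1, so 186^13 ≡ 26·71·186 ≡ 271 (mod 295)
Candidate 3: Squares mod 295: 162^1≡162, 162^2≡284, 162^4≡121, 162^8≡186; 13 = 8 + 4 + 1, so 162^13 ≡ 186·121·162 ≡ 67 (mod 295)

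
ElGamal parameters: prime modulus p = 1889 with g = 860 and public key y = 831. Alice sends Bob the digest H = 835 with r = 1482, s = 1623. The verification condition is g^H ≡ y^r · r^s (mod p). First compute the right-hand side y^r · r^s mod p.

831^1482 mod 1889 = 1617
1482^1623 mod 1889 = 513
y^r · r^s ≡ 1617·513 = 829521 ≡ 250 (mod 1889)

250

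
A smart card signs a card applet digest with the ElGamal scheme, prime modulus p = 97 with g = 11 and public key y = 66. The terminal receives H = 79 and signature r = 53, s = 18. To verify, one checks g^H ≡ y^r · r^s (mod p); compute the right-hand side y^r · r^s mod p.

32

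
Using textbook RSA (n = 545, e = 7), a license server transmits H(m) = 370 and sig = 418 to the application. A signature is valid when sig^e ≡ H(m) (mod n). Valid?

no

sig^7 mod 545 = 377
sig^7 mod 545 = 377, but H(m) = 370.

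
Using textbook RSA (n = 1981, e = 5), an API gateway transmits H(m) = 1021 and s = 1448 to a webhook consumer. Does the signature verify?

Squares mod 1981: s^1≡1448, s^2≡806, s^4≡1849
5 = 4 + 1, so s^5 ≡ 1849·1448 ≡ 1021 (mod 1981)
1021 = H(m), so the signature checks out.

verifies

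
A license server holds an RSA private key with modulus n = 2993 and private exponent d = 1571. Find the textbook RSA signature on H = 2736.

311

H^2 ≡ 2736^2 = 7485696 ≡ 203
H^4 ≡ 203^2 = 41209 ≡ 2300
H^8 ≡ 2300^2 = 5290000 ≡ 1369
H^16 ≡ 1369^2 = 1874161 ≡ 543
H^32 ≡ 543^2 = 294849 ≡ 1535
H^64 ≡ 1535^2 = 2356225 ≡ 734
H^128 ≡ 734^2 = 538756 ≡ 16
H^256 ≡ 16^2 = 256
H^512 ≡ 256^2 = 65536 ≡ 2683
H^1024 ≡ 2683^2 = 7198489 ≡ 324
1571 = 1024 + 512 + 32 + 2 + 1, so H^1571 ≡ 324·2683·1535·203·2736 ≡ 311 (mod 2993)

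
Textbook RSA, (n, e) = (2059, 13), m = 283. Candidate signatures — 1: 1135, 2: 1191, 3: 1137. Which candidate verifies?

1

Candidate 1: 1135^13 mod 2059 = 283
  → matches m = 283
Candidate 2: 1191^13 mod 2059 = 420
Candidate 3: 1137^13 mod 2059 = 498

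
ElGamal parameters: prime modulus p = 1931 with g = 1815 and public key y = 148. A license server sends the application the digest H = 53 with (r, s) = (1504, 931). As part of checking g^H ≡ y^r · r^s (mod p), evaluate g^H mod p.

1815^2 = 3294225 ≡ 1870
1815^4 ≡ 1870^2 = 3496900 ≡ 1790
1815^8 ≡ 1790^2 = 3204100 ≡ 571
1815^16 ≡ 571^2 = 326041 ≡ 1633
1815^32 ≡ 1633^2 = 2666689 ≡ 1909
53 = 32 + 16 + 4 + 1, so 1815^53 ≡ 1909·1633·1790·1815 ≡ 1506 (mod 1931)

1506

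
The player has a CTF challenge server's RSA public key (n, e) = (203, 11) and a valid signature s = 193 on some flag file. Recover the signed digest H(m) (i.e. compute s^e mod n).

114

Squares mod 203: s^1≡193, s^2≡100, s^4≡53, s^8≡170
11 = 8 + 2 + 1, so s^11 ≡ 170·100·193 ≡ 114 (mod 203)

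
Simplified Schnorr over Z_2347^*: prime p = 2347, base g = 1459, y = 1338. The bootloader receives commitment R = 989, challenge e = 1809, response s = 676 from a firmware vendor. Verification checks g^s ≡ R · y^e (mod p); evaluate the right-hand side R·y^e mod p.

2055

1338^2 = 1790244 ≡ 1830
1338^4 ≡ 1830^2 = 3348900 ≡ 2078
1338^8 ≡ 2078^2 = 4318084 ≡ 1951
1338^16 ≡ 1951^2 = 3806401 ≡ 1914
1338^32 ≡ 1914^2 = 3663396 ≡ 2076
1338^64 ≡ 2076^2 = 4309776 ≡ 684
1338^128 ≡ 684^2 = 467856 ≡ 803
1338^256 ≡ 803^2 = 644809 ≡ 1731
1338^512 ≡ 1731^2 = 2996361 ≡ 1589
1338^1024 ≡ 1589^2 = 2524921 ≡ 1896
1809 = 1024 + 512 + 256 + 16 + 1, so 1338^1809 ≡ 1896·1589·1731·1914·1338 ≡ 256 (mod 2347)
R · y^e ≡ 989·256 = 253184 ≡ 2055 (mod 2347)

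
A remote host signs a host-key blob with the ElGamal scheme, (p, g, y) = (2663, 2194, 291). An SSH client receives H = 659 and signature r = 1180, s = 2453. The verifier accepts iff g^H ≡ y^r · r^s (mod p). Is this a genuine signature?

genuine

Left side g^H mod p:
2194^2 = 4813636 ≡ 1595
2194^4 ≡ 1595^2 = 2544025 ≡ 860
2194^8 ≡ 860^2 = 739600 ≡ 1949
2194^16 ≡ 1949^2 = 3798601 ≡ 1163
2194^32 ≡ 1163^2 = 1352569 ≡ 2428
2194^64 ≡ 2428^2 = 5895184 ≡ 1965
2194^128 ≡ 1965^2 = 3861225 ≡ 2538
2194^256 ≡ 2538^2 = 6441444 ≡ 2310
2194^512 ≡ 2310^2 = 5336100 ≡ 2111
659 = 512 + 128 + 16 + 2 + 1, so 2194^659 ≡ 2111·2538·1163·1595·2194 ≡ 1902 (mod 2663)
Right side y^r · r^s mod p:
291^2 = 84681 ≡ 2128
291^4 ≡ 2128^2 = 4528384 ≡ 1284
291^8 ≡ 1284^2 = 1648656 ≡ 259
291^16 ≡ 259^2 = 67081 ≡ 506
291^32 ≡ 506^2 = 256036 ≡ 388
291^64 ≡ 388^2 = 150544 ≡ 1416
291^128 ≡ 1416^2 = 2005056 ≡ 2480
291^256 ≡ 2480^2 = 6150400 ≡ 1533
291^512 ≡ 1533^2 = 2350089 ≡ 1323
291^1024 ≡ 1323^2 = 1750329 ≡ 738
1180 = 1024 + 128 + 16 + 8 + 4, so 291^1180 ≡ 738·2480·506·259·1284 ≡ 752 (mod 2663)
1180^2 = 1392400 ≡ 2314
1180^4 ≡ 2314^2 = 5354596 ≡ 1966
1180^8 ≡ 1966^2 = 3865156 ≡ 1143
1180^16 ≡ 1143^2 = 1306449 ≡ 1579
1180^32 ≡ 1579^2 = 2493241 ≡ 673
1180^64 ≡ 673^2 = 452929 ≡ 219
1180^128 ≡ 219^2 = 47961 ≡ 27
1180^256 ≡ 27^2 = 729
1180^512 ≡ 729^2 = 531441 ≡ 1504
1180^1024 ≡ 1504^2 = 2262016 ≡ 1129
1180^2048 ≡ 1129^2 = 1274641 ≡ 1727
2453 = 2048 + 256 + 128 + 16 + 4 + 1, so 1180^2453 ≡ 1727·729·27·1579·1966·1180 ≡ 902 (mod 2663)
752·902 = 678304 ≡ 1902 (mod 2663)
1902 ≡ 1902 (mod 2663), so the signature is genuine.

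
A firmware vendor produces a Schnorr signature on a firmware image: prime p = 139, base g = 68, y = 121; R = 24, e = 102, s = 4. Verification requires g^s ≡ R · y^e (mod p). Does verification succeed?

g^s mod p:
68^2 = 4624 ≡ 37
68^4 ≡ 37^2 = 1369 ≡ 118
R · y^e mod p:
121^2 = 14641 ≡ 46
121^4 ≡ 46^2 = 2116 ≡ 31
121^8 ≡ 31^2 = 961 ≡ 127
121^16 ≡ 127^2 = 16129 ≡ 5
121^32 ≡ 5^2 = 25
121^64 ≡ 25^2 = 625 ≡ 69
102 = 64 + 32 + 4 + 2, so 121^102 ≡ 69·25·31·46 ≡ 106 (mod 139)
24·106 = 2544 ≡ 42 (mod 139)
118 ≠ 42; the check fails.

fails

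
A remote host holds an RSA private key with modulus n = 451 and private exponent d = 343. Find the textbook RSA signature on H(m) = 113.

Squares mod 451: (H(m))^1≡113, (H(m))^2≡141, (H(m))^4≡37, (H(m))^8≡16, (H(m))^16≡256, (H(m))^32≡141, (H(m))^64≡37, (H(m))^128≡16, (H(m))^256≡256
343 = 256 + 64 + 16 + 4 + 2 + 1, so (H(m))^343 ≡ 256·37·256·37·141·113 ≡ 148 (mod 451)

148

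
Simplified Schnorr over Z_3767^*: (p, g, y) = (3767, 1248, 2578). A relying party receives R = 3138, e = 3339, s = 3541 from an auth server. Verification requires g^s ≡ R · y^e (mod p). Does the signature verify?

g^s mod p:
Squares mod 3767: 1248^1≡1248, 1248^2≡1733, 1248^4≡990, 1248^8≡680, 1248^16≡2826, 1248^32≡236, 1248^64≡2958, 1248^128≡2790, 1248^256≡1478, 1248^512≡3391, 1248^1024≡1997, 1248^2048≡2523
3541 = 2048 + 1024 + 256 + 128 + 64 + 16 + 4 + 1, so 1248^3541 ≡ 2523·1997·1478·2790·2958·2826·990·1248 ≡ 2062 (mod 3767)
R · y^e mod p:
Squares mod 3767: 2578^1≡2578, 2578^2≡1096, 2578^4≡3310, 2578^8≡1664, 2578^16≡151, 2578^32≡199, 2578^64≡1931, 2578^128≡3198, 2578^256≡3566, 2578^512≡2731, 2578^1024≡3468, 2578^2048≡2760
3339 = 2048 + 1024 + 256 + 8 + 2 + 1, so 2578^3339 ≡ 2760·3468·3566·1664·1096·2578 ≡ 2139 (mod 3767)
3138·2139 = 6712182 ≡ 3155 (mod 3767)
2062 ≠ 3155; the check fails.

does not verify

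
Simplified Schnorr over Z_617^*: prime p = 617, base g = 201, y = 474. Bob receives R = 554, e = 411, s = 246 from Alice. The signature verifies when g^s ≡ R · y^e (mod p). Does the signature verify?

does not verify

g^s mod p:
Squares mod 617: 201^1≡201, 201^2≡296, 201^4≡2, 201^8≡4, 201^16≡16, 201^32≡256, 201^64≡134, 201^128≡63
246 = 128 + 64 + 32 + 16 + 4 + 2, so 201^246 ≡ 63·134·256·16·2·296 ≡ 7 (mod 617)
R · y^e mod p:
Squares mod 617: 474^1≡474, 474^2≡88, 474^4≡340, 474^8≡221, 474^16≡98, 474^32≡349, 474^64≡252, 474^128≡570, 474^256≡358
411 = 256 + 128 + 16 + 8 + 2 + 1, so 474^411 ≡ 358·570·98·221·88·474 ≡ 404 (mod 617)
554·404 = 223816 ≡ 462 (mod 617)
7 ≠ 462; the check fails.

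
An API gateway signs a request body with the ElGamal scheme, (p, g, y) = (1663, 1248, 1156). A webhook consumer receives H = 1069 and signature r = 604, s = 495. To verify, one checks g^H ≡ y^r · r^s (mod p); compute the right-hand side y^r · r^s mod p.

Squares mod 1663: 1156^1≡1156, 1156^2≡947, 1156^4≡452, 1156^8≡1418, 1156^16≡157, 1156^32≡1367, 1156^64≡1140, 1156^128≡797, 1156^256≡1606, 1156^512≡1586
604 = 512 + 64 + 16 + 8 + 4, so 1156^604 ≡ 1586·1140·157·1418·452 ≡ 1163 (mod 1663)
Squares mod 1663: 604^1≡604, 604^2≡619, 604^4≡671, 604^8≡1231, 604^16≡368, 604^32≡721, 604^64≡985, 604^128≡696, 604^256≡483
495 = 256 + 128 + 64 + 32 + 8 + 4 + 2 + 1, so 604^495 ≡ 483·696·985·721·1231·671·619·604 ≡ 1350 (mod 1663)
y^r · r^s ≡ 1163·1350 = 1570050 ≡ 178 (mod 1663)

178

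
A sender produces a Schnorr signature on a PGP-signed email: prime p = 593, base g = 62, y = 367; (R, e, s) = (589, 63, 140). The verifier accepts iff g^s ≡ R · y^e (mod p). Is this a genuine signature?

g^s mod p:
62^2 = 3844 ≡ 286
62^4 ≡ 286^2 = 81796 ≡ 555
62^8 ≡ 555^2 = 308025 ≡ 258
62^16 ≡ 258^2 = 66564 ≡ 148
62^32 ≡ 148^2 = 21904 ≡ 556
62^64 ≡ 556^2 = 309136 ≡ 183
62^128 ≡ 183^2 = 33489 ≡ 281
140 = 128 + 8 + 4, so 62^140 ≡ 281·258·555 ≡ 154 (mod 593)
R · y^e mod p:
367^2 = 134689 ≡ 78
367^4 ≡ 78^2 = 6084 ≡ 154
367^8 ≡ 154^2 = 23716 ≡ 589
367^16 ≡ 589^2 = 346921 ≡ 16
367^32 ≡ 16^2 = 256
63 = 32 + 16 + 8 + 4 + 2 + 1, so 367^63 ≡ 256·16·589·154·78·367 ≡ 345 (mod 593)
589·345 = 203205 ≡ 399 (mod 593)
154 ≠ 399; the check fails.

forged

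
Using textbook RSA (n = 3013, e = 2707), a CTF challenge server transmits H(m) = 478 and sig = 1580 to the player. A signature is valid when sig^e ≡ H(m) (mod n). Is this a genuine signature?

Squares mod 3013: sig^1≡1580, sig^2≡1636, sig^4≡952, sig^8≡2404, sig^16≡282, sig^32≡1186, sig^64≡2538, sig^128≡2663, sig^256≡1980, sig^512≡487, sig^1024≡2155, sig^2048≡992
2707 = 2048 + 512 + 128 + 16 + 2 + 1, so sig^2707 ≡ 992·487·2663·282·1636·1580 ≡ 614 (mod 3013)
The recovered value 614 does not match the digest 478.

forged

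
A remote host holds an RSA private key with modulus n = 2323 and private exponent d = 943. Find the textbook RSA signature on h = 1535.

h^2 ≡ 1535^2 = 2356225 ≡ 703
h^4 ≡ 703^2 = 494209 ≡ 1733
h^8 ≡ 1733^2 = 3003289 ≡ 1973
h^16 ≡ 1973^2 = 3892729 ≡ 1704
h^32 ≡ 1704^2 = 2903616 ≡ 2189
h^64 ≡ 2189^2 = 4791721 ≡ 1695
h^128 ≡ 1695^2 = 2873025 ≡ 1797
h^256 ≡ 1797^2 = 3229209 ≡ 239
h^512 ≡ 239^2 = 57121 ≡ 1369
943 = 512 + 256 + 128 + 32 + 8 + 4 + 2 + 1, so h^943 ≡ 1369·239·1797·2189·1973·1733·703·1535 ≡ 1362 (mod 2323)

1362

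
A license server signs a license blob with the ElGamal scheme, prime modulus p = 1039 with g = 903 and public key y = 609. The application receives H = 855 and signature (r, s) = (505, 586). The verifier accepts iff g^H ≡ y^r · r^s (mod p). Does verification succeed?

Left side g^H mod p:
903^2 = 815409 ≡ 833
903^4 ≡ 833^2 = 693889 ≡ 876
903^8 ≡ 876^2 = 767376 ≡ 594
903^16 ≡ 594^2 = 352836 ≡ 615
903^32 ≡ 615^2 = 378225 ≡ 29
903^64 ≡ 29^2 = 841
903^128 ≡ 841^2 = 707281 ≡ 761
903^256 ≡ 761^2 = 579121 ≡ 398
903^512 ≡ 398^2 = 158404 ≡ 476
855 = 512 + 256 + 64 + 16 + 4 + 2 + 1, so 903^855 ≡ 476·398·841·615·876·833·903 ≡ 305 (mod 1039)
Right side y^r · r^s mod p:
609^2 = 370881 ≡ 997
609^4 ≡ 997^2 = 994009 ≡ 725
609^8 ≡ 725^2 = 525625 ≡ 930
609^16 ≡ 930^2 = 864900 ≡ 452
609^32 ≡ 452^2 = 204304 ≡ 660
609^64 ≡ 660^2 = 435600 ≡ 259
609^128 ≡ 259^2 = 67081 ≡ 585
609^256 ≡ 585^2 = 342225 ≡ 394
505 = 256 + 128 + 64 + 32 + 16 + 8 + 1, so 609^505 ≡ 394·585·259·660·452·930·609 ≡ 161 (mod 1039)
505^2 = 255025 ≡ 470
505^4 ≡ 470^2 = 220900 ≡ 632
505^8 ≡ 632^2 = 399424 ≡ 448
505^16 ≡ 448^2 = 200704 ≡ 177
505^32 ≡ 177^2 = 31329 ≡ 159
505^64 ≡ 159^2 = 25281 ≡ 345
505^128 ≡ 345^2 = 119025 ≡ 579
505^256 ≡ 579^2 = 335241 ≡ 683
505^512 ≡ 683^2 = 466489 ≡ 1017
586 = 512 + 64 + 8 + 2, so 505^586 ≡ 1017·345·448·470 ≡ 957 (mod 1039)
161·957 = 154077 ≡ 305 (mod 1039)
305 ≡ 305 (mod 1039), so the signature is genuine.

passes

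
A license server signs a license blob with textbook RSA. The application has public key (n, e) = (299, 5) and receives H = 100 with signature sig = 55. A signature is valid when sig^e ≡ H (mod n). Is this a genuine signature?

sig^2 ≡ 55^2 = 3025 ≡ 35
sig^4 ≡ 35^2 = 1225 ≡ 29
5 = 4 + 1, so sig^5 ≡ 29·55 ≡ 100 (mod 299)
sig^5 mod 299 = 100 matches H.

genuine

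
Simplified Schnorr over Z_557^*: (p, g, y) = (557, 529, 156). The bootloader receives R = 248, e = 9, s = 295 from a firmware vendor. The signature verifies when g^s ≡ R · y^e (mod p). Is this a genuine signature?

g^s mod p:
529^2 = 279841 ≡ 227
529^4 ≡ 227^2 = 51529 ≡ 285
529^8 ≡ 285^2 = 81225 ≡ 460
529^16 ≡ 460^2 = 211600 ≡ 497
529^32 ≡ 497^2 = 247009 ≡ 258
529^64 ≡ 258^2 = 66564 ≡ 281
529^128 ≡ 281^2 = 78961 ≡ 424
529^256 ≡ 424^2 = 179776 ≡ 422
295 = 256 + 32 + 4 + 2 + 1, so 529^295 ≡ 422·258·285·227·529 ≡ 9 (mod 557)
R · y^e mod p:
156^2 = 24336 ≡ 385
156^4 ≡ 385^2 = 148225 ≡ 63
156^8 ≡ 63^2 = 3969 ≡ 70
9 = 8 + 1, so 156^9 ≡ 70·156 ≡ 337 (mod 557)
248·337 = 83576 ≡ 26 (mod 557)
9 ≠ 26; the check fails.

forged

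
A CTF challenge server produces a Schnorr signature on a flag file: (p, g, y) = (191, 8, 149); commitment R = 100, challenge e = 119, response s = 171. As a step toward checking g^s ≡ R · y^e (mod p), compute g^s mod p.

49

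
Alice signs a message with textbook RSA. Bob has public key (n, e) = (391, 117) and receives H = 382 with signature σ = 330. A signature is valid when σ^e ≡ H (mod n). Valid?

Squares mod 391: σ^1≡330, σ^2≡202, σ^4≡140, σ^8≡50, σ^16≡154, σ^32≡256, σ^64≡239
117 = 64 + 32 + 16 + 4 + 1, so σ^117 ≡ 239·256·154·140·330 ≡ 334 (mod 391)
The recovered value 334 does not match the digest 382.

no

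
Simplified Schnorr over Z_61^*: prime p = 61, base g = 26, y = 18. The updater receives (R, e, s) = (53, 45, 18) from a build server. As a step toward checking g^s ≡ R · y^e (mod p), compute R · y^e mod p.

18^2 = 324 ≡ 19
18^4 ≡ 19^2 = 361 ≡ 56
18^8 ≡ 56^2 = 3136 ≡ 25
18^16 ≡ 25^2 = 625 ≡ 15
18^32 ≡ 15^2 = 225 ≡ 42
45 = 32 + 8 + 4 + 1, so 18^45 ≡ 42·25·56·18 ≡ 50 (mod 61)
R · y^e ≡ 53·50 = 2650 ≡ 27 (mod 61)

27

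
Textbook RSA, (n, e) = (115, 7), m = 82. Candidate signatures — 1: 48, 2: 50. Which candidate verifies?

1

Candidate 1: 48^7 mod 115 = 82
  → matches m = 82
Candidate 2: 50^7 mod 115 = 100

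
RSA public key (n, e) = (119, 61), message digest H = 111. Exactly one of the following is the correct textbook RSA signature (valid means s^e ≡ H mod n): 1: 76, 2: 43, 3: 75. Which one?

Candidate 1: Squares mod 119: 76^1≡76, 76^2≡64, 76^4≡50, 76^8≡1, 76^16≡1, 76^32≡1; 61 = 32 + 16 + 8 + 4 + 1, so 76^61 ≡ 1·1·1·50·76 ≡ 111 (mod 119)
  → matches H = 111
Candidate 2: Squares mod 119: 43^1≡43, 43^2≡64, 43^4≡50, 43^8≡1, 43^16≡1, 43^32≡1; 61 = 32 + 16 + 8 + 4 + 1, so 43^61 ≡ 1·1·1·50·43 ≡ 8 (mod 119)
Candidate 3: Squares mod 119: 75^1≡75, 75^2≡32, 75^4≡72, 75^8≡67, 75^16≡86, 75^32≡18; 61 = 32 + 16 + 8 + 4 + 1, so 75^61 ≡ 18·86·67·72·75 ≡ 40 (mod 119)

1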